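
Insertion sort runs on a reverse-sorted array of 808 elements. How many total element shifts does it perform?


Sum of shifts = 1 + 2 + 3 + ... + 807
= 808 * 807 / 2
= 652056 / 2
= 326028


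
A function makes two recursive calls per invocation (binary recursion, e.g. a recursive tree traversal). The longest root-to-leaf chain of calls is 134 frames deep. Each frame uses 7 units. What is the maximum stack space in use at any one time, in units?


Binary recursion: the two calls run one after the other, so only one root-to-leaf chain of frames is on the stack at a time.
Maximum depth (longest chain) = 134 frames
Each frame = 7 units
Max stack space = 134 * 7 = 938


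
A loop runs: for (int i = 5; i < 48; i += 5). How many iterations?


Loop starts at i = 5, increments by 5, stops when i >= 48.
Number of iterations = ceil((48 - 5) / 5)
= ceil(43 / 5)
= 9


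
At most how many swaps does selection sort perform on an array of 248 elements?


Each of the 247 passes places one element in its final position.
Pass 1: swap minimum into position 0
Pass 2: swap minimum of remaining into position 1
...
Pass 247: last two elements, one swap
Maximum swaps = 248 - 1 = 247


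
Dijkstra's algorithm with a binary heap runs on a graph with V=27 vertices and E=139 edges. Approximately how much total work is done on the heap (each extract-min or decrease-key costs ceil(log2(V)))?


Dijkstra with a binary heap: each vertex is extracted once, each edge may relax once.
Each heap operation costs O(log V).
V + E = 27 + 139 = 166
ceil(log2(27)) = 5 (since 2^4 = 16 < 27 <= 32 = 2^5)
Total heap work = (V+E) * ceil(log2(V)) = 166 * 5 = 830


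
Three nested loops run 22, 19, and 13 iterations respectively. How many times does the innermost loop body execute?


Loop 1 (outermost): 22 iterations
Loop 2 (middle): 19 iterations per outer
Loop 3 (innermost): 13 iterations per middle
Total = 22 * 19 * 13 = 5434


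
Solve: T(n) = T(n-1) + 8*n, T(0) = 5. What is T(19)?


Expanding the recurrence:
T(19) = T(18) + 8*19
       = T(17) + 8*18 + 8*19
       ...
       = T(0) + 8*(1 + 2 + ... + 19)
       = 5 + 8 * 19*20/2
       = 5 + 8 * 190
       = 5 + 1520 = 1525


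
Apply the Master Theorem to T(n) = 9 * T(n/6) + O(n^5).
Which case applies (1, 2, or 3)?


The Master Theorem: T(n) = a*T(n/b) + O(n^c)
  a = 9, b = 6, c = 5
log_b(a) = log_6(9) ~ 1.226
Compare b^c with a: 6^5 = 7776 > 9, so c > log_b(a).
Since c > log_b(a), Case 3 applies.
T(n) = O(n^5)
Master Theorem case = 3


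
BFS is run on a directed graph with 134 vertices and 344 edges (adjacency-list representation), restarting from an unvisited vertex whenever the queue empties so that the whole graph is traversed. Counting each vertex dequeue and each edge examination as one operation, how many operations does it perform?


A full BFS traversal dequeues each vertex exactly once and examines each directed edge exactly once.
V = 134 (vertex processing cost)
E = 344 (edge examination cost)
Total operations proportional to V + E = 134 + 344 = 478


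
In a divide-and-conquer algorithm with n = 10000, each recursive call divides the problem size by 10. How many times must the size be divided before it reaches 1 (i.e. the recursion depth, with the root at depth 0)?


Number of divisions = log_10(10000)
Sizes: 10000 -> 1000 -> 100 -> 10 -> 1 (4 divisions)
Recursion depth = 4


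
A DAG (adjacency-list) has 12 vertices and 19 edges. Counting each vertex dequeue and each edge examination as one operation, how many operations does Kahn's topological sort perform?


V = 12 (vertex processing)
E = 19 (edge processing)
V + E = 12 + 19 = 31


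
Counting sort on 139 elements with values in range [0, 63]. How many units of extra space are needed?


Output array size: 139 (to store sorted result)
Count array size: 64 (one slot per possible value, range 0 to 63)
Total extra space = 139 + 64 = 203


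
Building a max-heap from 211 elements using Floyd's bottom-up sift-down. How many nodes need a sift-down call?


In a heap of 211 elements (0-indexed array):
  Last element index: 210
  Parent of last element: floor((210 - 1) / 2) = 104
  Internal nodes: indices 0 to 104
  Count = floor(211/2) = 105


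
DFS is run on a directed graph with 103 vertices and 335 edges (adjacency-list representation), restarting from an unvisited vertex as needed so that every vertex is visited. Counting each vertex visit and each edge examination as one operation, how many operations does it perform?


A full DFS traversal processes each vertex exactly once (push/pop on stack).
Each directed edge is examined once.
V = 103, E = 335
V + E = 438


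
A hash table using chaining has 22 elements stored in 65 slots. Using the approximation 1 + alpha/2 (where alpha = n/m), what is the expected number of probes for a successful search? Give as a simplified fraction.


Load factor alpha = n/m = 22/65
Expected probes = 1 + alpha/2 = 1 + 22/(2*65)
= 1 + 22/130
= 130/130 + 22/130
= 152/130
Simplify: 76/65


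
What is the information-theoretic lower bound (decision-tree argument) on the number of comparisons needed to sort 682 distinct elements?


A binary decision tree of height h has at most 2^h leaves and needs at least n! of them, so h >= ceil(log2(n!)).
682! is far too large to multiply out, so use Stirling's series:
  ln(n!) ~ n ln n - n + (1/2) ln(2 pi n) + 1/(12n)  (error below 1/(360 n^3), negligible here)
  ln(682) = 6.5250297
  n ln n = 682 * 6.5250297 = 4450.0703
  (1/2) ln(2 pi * 682) = (1/2) ln(4285.1324) = 4.1815
  1/(12*682) = 0.0001
  ln(682!) ~ 4450.0703 - 682 + 4.1815 + 0.0001 = 3772.2519
Convert to base 2: log2(682!) = 3772.2519 / ln 2 = 3772.2519 / 0.69314718 = 5442.2091
ceil(5442.2091) = 5443


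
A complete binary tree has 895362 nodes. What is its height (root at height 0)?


In a complete binary tree, level k holds nodes 2^k .. 2^(k+1)-1 (1-indexed).
Height = floor(log2(n)) = floor(log2(895362)) = 19
Check: 2^19 = 524288 <= 895362 < 1048576 = 2^20


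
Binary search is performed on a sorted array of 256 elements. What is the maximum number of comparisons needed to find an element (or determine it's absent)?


Binary search halves the search space each comparison:
  Step 1: search space = 256 -> 128
  Step 2: search space = 128 -> 64
  Step 3: search space = 64 -> 32
  Step 4: search space = 32 -> 16
  Step 5: search space = 16 -> 8
  Step 6: search space = 8 -> 4
  Step 7: search space = 4 -> 2
  Step 8: search space = 2 -> 1
  Step 9: search space = 1 (final check)
Maximum comparisons = floor(log2(256)) + 1 = 8 + 1 = 9


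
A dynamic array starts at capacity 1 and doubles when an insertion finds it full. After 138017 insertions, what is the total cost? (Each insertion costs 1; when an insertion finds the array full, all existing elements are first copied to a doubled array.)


Insertion cost: 138017 (one per element)
Resizes occur just before inserting elements 2, 3, 5, 9, ...
Elements copied at each resize: 1 + 2 + 4 + 8 + 16 + 32 + 64 + 128 + 256 + 512 + 1024 + 2048 + 4096 + 8192 + 16384 + 32768 + 65536 + 131072
Sum of copies = 262143 (geometric series: 2^k - 1)
Total = 138017 + 262143 = 400160


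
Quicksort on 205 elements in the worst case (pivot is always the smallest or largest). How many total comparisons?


In the worst case, each partition step picks the worst pivot:
  Partition 1: 204 comparisons (n-1 elements to compare)
  Partition 2: 203 comparisons
  Partition 3: 202 comparisons
  Partition 4: 201 comparisons
  Partition 5: 200 comparisons
  ...
  Last partition: 0 comparisons
Total = (n-1) + (n-2) + ... + 1 + 0 = n*(n-1)/2
= 205*204/2 = 20910


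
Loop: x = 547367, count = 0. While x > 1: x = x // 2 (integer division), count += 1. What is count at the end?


The variable x halves each step:
x = 547367 -> 273683 -> 136841 -> 68420 -> 34210 -> 17105 -> 8552 -> 4276 -> 2138 -> 1069 -> 534 -> 267 -> 133 -> 66 -> 33 -> 16 -> 8 -> 4 -> 2 -> 1
Number of halvings = floor(log2(547367)) = 19


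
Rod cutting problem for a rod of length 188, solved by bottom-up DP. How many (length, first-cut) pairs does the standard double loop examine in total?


For each subproblem length i = 1..188, the inner loop considers i possible first cuts.
Total = 1 + 2 + ... + 188
= 188*(188+1)/2
= 188*189/2 = 17766


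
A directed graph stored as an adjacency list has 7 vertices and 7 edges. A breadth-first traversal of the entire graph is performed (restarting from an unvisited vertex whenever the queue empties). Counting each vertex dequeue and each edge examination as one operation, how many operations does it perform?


A full BFS traversal dequeues each vertex once and examines each edge once.
Vertex visits: 7
Edge visits: 7
V + E = 7 + 7 = 14


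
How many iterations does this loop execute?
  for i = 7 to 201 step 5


The loop variable i takes values starting at 7 and increments by 5 each iteration.
Sequence: i = 7, 12, 17, 22, 27, 32, 37, 42, 47, ...
The upper bound 201 is inclusive, so the count is floor((last - first) / step) + 1:
floor((201 - 7) / 5) + 1 = floor(194/5) + 1 = 38 + 1 = 39


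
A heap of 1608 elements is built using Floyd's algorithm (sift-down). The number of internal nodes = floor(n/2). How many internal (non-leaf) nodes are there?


Leaf nodes occupy roughly half the array.
Sift-down is called for each internal node, starting from the last one.
Internal nodes = floor(n/2) = floor(1608/2) = 804


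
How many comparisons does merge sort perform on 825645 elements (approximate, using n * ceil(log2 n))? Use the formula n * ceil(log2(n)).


Recursion depth: ceil(log2(825645)) = 20
Each recursion level merges n = 825645 elements
Total = 825645 * 20 = 16512900


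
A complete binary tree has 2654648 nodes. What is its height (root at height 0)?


In a complete binary tree, level k holds nodes 2^k .. 2^(k+1)-1 (1-indexed).
Height = floor(log2(n)) = floor(log2(2654648)) = 21
Check: 2^21 = 2097152 <= 2654648 < 4194304 = 2^22


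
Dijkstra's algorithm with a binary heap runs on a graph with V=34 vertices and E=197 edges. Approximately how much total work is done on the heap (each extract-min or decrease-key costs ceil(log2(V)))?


Dijkstra with a binary heap: each vertex is extracted once, each edge may relax once.
Each heap operation costs O(log V).
V + E = 34 + 197 = 231
ceil(log2(34)) = 6 (since 2^5 = 32 < 34 <= 64 = 2^6)
Total heap work = (V+E) * ceil(log2(V)) = 231 * 6 = 1386


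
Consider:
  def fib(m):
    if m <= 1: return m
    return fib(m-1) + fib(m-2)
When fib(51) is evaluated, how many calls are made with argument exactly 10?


Let N(m) = number of times fib(m) is called while evaluating fib(51).
N(51) = 1 (the initial call).
N(50) = 1 (only fib(51) calls it).
For 1 <= m <= 49: fib(m) is called by fib(m+1) and fib(m+2), so
  N(m) = N(m+1) + N(m+2).
fib(0) is called only by fib(2), so N(0) = N(2).
Walk down from m=51:
  N(51)=1, N(50)=1, N(49)=2, N(48)=3, N(47)=5, N(46)=8, N(45)=13, N(44)=21, N(43)=34, N(42)=55, N(41)=89, N(40)=144, N(39)=233, N(38)=377, N(37)=610, N(36)=987, N(35)=1597, N(34)=2584, N(33)=4181, N(32)=6765, N(31)=10946, N(30)=17711, N(29)=28657, N(28)=46368, N(27)=75025, N(26)=121393, N(25)=196418, N(24)=317811, N(23)=514229, N(22)=832040, N(21)=1346269, N(20)=2178309, N(19)=3524578, N(18)=5702887, N(17)=9227465, N(16)=14930352, N(15)=24157817, N(14)=39088169, N(13)=63245986, N(12)=102334155, N(11)=165580141, N(10)=267914296
N(10) = 267914296


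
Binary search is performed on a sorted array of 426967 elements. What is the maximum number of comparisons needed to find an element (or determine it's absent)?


Binary search halves the search space each comparison:
  Step 1: search space = 426967 -> 213483
  Step 2: search space = 213483 -> 106741
  Step 3: search space = 106741 -> 53370
  Step 4: search space = 53370 -> 26685
  Step 5: search space = 26685 -> 13342
  Step 6: search space = 13342 -> 6671
  Step 7: search space = 6671 -> 3335
  Step 8: search space = 3335 -> 1667
  Step 9: search space = 1667 -> 833
  Step 10: search space = 833 -> 416
  Step 11: search space = 416 -> 208
  Step 12: search space = 208 -> 104
  Step 13: search space = 104 -> 52
  Step 14: search space = 52 -> 26
  Step 15: search space = 26 -> 13
  Step 16: search space = 13 -> 6
  Step 17: search space = 6 -> 3
  Step 18: search space = 3 -> 1
  Step 19: search space = 1 (final check)
Maximum comparisons = floor(log2(426967)) + 1 = 18 + 1 = 19


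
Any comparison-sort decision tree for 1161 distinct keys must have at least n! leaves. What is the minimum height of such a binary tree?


A binary decision tree of height h has at most 2^h leaves and needs at least n! of them, so h >= ceil(log2(n!)).
1161! is far too large to multiply out, so use Stirling's series:
  ln(n!) ~ n ln n - n + (1/2) ln(2 pi n) + 1/(12n)  (error below 1/(360 n^3), negligible here)
  ln(1161) = 7.0570370
  n ln n = 1161 * 7.0570370 = 8193.2200
  (1/2) ln(2 pi * 1161) = (1/2) ln(7294.7781) = 4.4475
  1/(12*1161) = 0.0001
  ln(1161!) ~ 8193.2200 - 1161 + 4.4475 + 0.0001 = 7036.6676
Convert to base 2: log2(1161!) = 7036.6676 / ln 2 = 7036.6676 / 0.69314718 = 10151.7655
ceil(10151.7655) = 10152


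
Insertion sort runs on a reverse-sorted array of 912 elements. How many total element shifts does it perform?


Sum of shifts = 1 + 2 + 3 + ... + 911
= 912 * 911 / 2
= 830832 / 2
= 415416


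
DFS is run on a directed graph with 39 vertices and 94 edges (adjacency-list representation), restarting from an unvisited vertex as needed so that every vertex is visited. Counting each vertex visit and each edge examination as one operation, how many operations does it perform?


A full DFS traversal processes each vertex exactly once (push/pop on stack).
Each directed edge is examined once.
V = 39, E = 94
V + E = 133


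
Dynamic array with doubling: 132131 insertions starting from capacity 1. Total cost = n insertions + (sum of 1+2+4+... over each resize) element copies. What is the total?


n = 132131
Insertion costs: 132131
Resizes copy 1, 2, 4, ... up to the largest power of 2 that is <= n-1 = 132130, i.e. 131072.
Copy costs = 1 + 2 + 4 + 8 + 16 + 32 + 64 + 128 + 256 + 512 + 1024 + 2048 + 4096 + 8192 + 16384 + 32768 + 65536 + 131072 = 262143
Total = 132131 + 262143 = 394274


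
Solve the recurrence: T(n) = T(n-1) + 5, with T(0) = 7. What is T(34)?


Unrolling the recurrence:
T(34) = T(33) + 5
       = T(32) + 5 + 5
       = T(31) + 5*3
       ...
       = T(0) + 5*34
       = 7 + 170 = 177


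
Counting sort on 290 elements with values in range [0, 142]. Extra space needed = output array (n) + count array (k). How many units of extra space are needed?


Output array size: 290 (to store sorted result)
Count array size: 143 (one slot per possible value, range 0 to 142)
Total extra space = 290 + 143 = 433


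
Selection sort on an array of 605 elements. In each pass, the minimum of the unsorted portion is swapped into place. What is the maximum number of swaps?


Selection sort performs one swap per pass:
  Pass 1: find min in positions 0 to 604, swap with position 0
  Pass 2: find min in positions 1 to 604, swap with position 1
  Pass 3: find min in positions 2 to 604, swap with position 2
  Pass 4: find min in positions 3 to 604, swap with position 3
  Pass 5: find min in positions 4 to 604, swap with position 4
  ... (599 more passes)
Total passes (and swaps) = n - 1 = 605 - 1 = 604


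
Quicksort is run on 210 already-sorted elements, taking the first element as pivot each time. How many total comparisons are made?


Sum of comparisons per partition:
209 + 208 + ... + 1 + 0
= 210 * (210 - 1) / 2
= 210 * 209 / 2
= 21945


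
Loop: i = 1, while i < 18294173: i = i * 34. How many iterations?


i multiplies by 34 each step:
i = 1 -> 34 -> 1156 -> 39304 -> 1336336 -> 45435424 (stop)
Iterations = ceil(log_34(18294173)) = 5


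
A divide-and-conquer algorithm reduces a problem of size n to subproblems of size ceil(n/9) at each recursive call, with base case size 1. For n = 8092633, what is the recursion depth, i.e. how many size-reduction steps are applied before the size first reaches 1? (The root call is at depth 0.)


Each step divides the size by 9 (rounding up); after k steps the size is ceil(n/9^k), which equals 1 exactly when 9^k >= n.
So the depth is the smallest k with 9^k >= 8092633, i.e. ceil(log_9(8092633)).
9^7 = 4782969 < 8092633 <= 43046721 = 9^8
Recursion depth = 8


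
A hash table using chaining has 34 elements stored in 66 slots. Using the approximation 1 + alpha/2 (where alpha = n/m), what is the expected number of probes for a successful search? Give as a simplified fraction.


Load factor alpha = n/m = 34/66
Expected probes = 1 + alpha/2 = 1 + 34/(2*66)
= 1 + 34/132
= 132/132 + 34/132
= 166/132
Simplify: 83/66


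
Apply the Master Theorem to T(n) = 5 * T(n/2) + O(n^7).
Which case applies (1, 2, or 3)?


The Master Theorem: T(n) = a*T(n/b) + O(n^c)
  a = 5, b = 2, c = 7
log_b(a) = log_2(5) ~ 2.322
Compare b^c with a: 2^7 = 128 > 5, so c > log_b(a).
Since c > log_b(a), Case 3 applies.
T(n) = O(n^7)
Master Theorem case = 3


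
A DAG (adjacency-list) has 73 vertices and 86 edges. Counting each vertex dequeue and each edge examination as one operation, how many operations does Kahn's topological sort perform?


V = 73 (vertex processing)
E = 86 (edge processing)
V + E = 73 + 86 = 159


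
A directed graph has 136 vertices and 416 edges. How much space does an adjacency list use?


Adjacency list: one list head per vertex + one entry per edge
Vertex heads: 136
Edge entries: 416
Total = 136 + 416 = 552


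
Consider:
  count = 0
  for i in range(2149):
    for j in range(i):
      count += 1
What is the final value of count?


For each i, the inner loop runs i times:
  i=0: inner runs 0 times
  i=1: inner runs 1 time
  i=2: inner runs 2 times
  i=3: inner runs 3 times
  i=4: inner runs 4 times
  i=5: inner runs 5 times
  i=6: inner runs 6 times
  i=7: inner runs 7 times
  ...
Total = 0 + 1 + 2 + ... + 2148 = 2149*(2149-1)/2 = 2308026


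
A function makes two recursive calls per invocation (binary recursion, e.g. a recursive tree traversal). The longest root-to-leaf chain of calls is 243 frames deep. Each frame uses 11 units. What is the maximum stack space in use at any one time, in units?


Binary recursion: the two calls run one after the other, so only one root-to-leaf chain of frames is on the stack at a time.
Maximum depth (longest chain) = 243 frames
Each frame = 11 units
Max stack space = 243 * 11 = 2673


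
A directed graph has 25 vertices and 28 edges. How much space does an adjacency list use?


Adjacency list: one list head per vertex + one entry per edge
Vertex heads: 25
Edge entries: 28
Total = 25 + 28 = 53


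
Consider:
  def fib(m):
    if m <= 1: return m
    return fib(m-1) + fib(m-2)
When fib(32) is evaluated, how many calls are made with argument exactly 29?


Let N(m) = number of times fib(m) is called while evaluating fib(32).
N(32) = 1 (the initial call).
N(31) = 1 (only fib(32) calls it).
For 1 <= m <= 30: fib(m) is called by fib(m+1) and fib(m+2), so
  N(m) = N(m+1) + N(m+2).
fib(0) is called only by fib(2), so N(0) = N(2).
Walk down from m=32:
  N(32)=1, N(31)=1, N(30)=2, N(29)=3
N(29) = 3


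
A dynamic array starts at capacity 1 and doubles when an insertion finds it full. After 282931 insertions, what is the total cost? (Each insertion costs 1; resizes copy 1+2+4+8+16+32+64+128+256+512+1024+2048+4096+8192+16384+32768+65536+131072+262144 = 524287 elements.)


Insertion cost: 282931 (one per element)
Resizes occur just before inserting elements 2, 3, 5, 9, ...
Elements copied at each resize: 1 + 2 + 4 + 8 + 16 + 32 + 64 + 128 + 256 + 512 + 1024 + 2048 + 4096 + 8192 + 16384 + 32768 + 65536 + 131072 + 262144
Sum of copies = 524287 (geometric series: 2^k - 1)
Total = 282931 + 524287 = 807218


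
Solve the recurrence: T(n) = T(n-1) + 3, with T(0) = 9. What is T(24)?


Unrolling the recurrence:
T(24) = T(23) + 3
       = T(22) + 3 + 3
       = T(21) + 3*3
       ...
       = T(0) + 3*24
       = 9 + 72 = 81


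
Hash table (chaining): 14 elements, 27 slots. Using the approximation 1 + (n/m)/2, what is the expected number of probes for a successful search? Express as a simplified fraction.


Computing expected probes:
alpha = 14/27
= 1 + alpha/2
= 1 + 14/(2*27)
= (2*27 + 14) / (2*27)
= 68/54 = 34/27


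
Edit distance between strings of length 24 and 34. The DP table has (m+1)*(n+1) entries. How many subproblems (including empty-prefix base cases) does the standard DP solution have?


The table includes base cases (empty prefixes).
Rows: (m+1) = 25
Columns: (n+1) = 35
Total = 25 * 35 = 875


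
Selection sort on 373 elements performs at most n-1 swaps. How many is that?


Each of the 372 passes places one element in its final position.
Pass 1: swap minimum into position 0
Pass 2: swap minimum of remaining into position 1
...
Pass 372: last two elements, one swap
Maximum swaps = 373 - 1 = 372


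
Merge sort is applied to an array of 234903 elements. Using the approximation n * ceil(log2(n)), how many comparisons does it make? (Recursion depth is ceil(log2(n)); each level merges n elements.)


Merge sort divides the array into halves recursively.
Number of levels = ceil(log2(234903)) = 18
At each level, approximately n = 234903 comparisons are needed for merging.
Total comparisons ~ n * ceil(log2(n)) = 234903 * 18 = 4228254


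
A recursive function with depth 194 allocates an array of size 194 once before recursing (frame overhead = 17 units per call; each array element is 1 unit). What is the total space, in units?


Array allocation: 194 units (allocated once)
Stack frames: 194 deep * 17 per frame = 3298 units
Total = 194 + 3298 = 3492


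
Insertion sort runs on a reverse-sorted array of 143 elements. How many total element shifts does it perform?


Sum of shifts = 1 + 2 + 3 + ... + 142
= 143 * 142 / 2
= 20306 / 2
= 10153


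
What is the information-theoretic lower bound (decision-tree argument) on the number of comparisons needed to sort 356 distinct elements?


A binary decision tree of height h has at most 2^h leaves and needs at least n! of them, so h >= ceil(log2(n!)).
356! is far too large to multiply out, so use Stirling's series:
  ln(n!) ~ n ln n - n + (1/2) ln(2 pi n) + 1/(12n)  (error below 1/(360 n^3), negligible here)
  ln(356) = 5.8749307
  n ln n = 356 * 5.8749307 = 2091.4753
  (1/2) ln(2 pi * 356) = (1/2) ln(2236.8140) = 3.8564
  1/(12*356) = 0.0002
  ln(356!) ~ 2091.4753 - 356 + 3.8564 + 0.0002 = 1739.3319
Convert to base 2: log2(356!) = 1739.3319 / ln 2 = 1739.3319 / 0.69314718 = 2509.3255
ceil(2509.3255) = 2510


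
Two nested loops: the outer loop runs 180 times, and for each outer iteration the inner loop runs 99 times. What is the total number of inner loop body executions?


Outer loop: 180 iterations
Inner loop: 99 iterations per outer iteration
Total = 180 * 99 = 17820


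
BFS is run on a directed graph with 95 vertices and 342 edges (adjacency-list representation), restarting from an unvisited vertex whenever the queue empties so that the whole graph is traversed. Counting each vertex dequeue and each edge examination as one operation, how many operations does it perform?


A full BFS traversal dequeues each vertex exactly once and examines each directed edge exactly once.
V = 95 (vertex processing cost)
E = 342 (edge examination cost)
Total operations proportional to V + E = 95 + 342 = 437


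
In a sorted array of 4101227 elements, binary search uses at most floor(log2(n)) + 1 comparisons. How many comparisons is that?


Halving sequence: 4101227 -> 2050613 -> 1025306 -> 512653 -> 256326 -> 128163 -> 64081 -> 32040 -> 16020 -> 8010 -> 4005 -> 2002 -> 1001 -> 500 -> 250 -> 125 -> 62 -> 31 -> 15 -> 7 -> 3 -> 1
Number of halvings = 21
Max comparisons = 21 + 1 = 22


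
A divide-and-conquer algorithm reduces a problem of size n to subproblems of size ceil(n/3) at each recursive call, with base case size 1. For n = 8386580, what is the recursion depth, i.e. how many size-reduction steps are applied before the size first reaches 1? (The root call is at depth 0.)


Each step divides the size by 3 (rounding up); after k steps the size is ceil(n/3^k), which equals 1 exactly when 3^k >= n.
So the depth is the smallest k with 3^k >= 8386580, i.e. ceil(log_3(8386580)).
3^14 = 4782969 < 8386580 <= 14348907 = 3^15
Recursion depth = 15


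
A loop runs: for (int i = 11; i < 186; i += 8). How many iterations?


Loop starts at i = 11, increments by 8, stops when i >= 186.
Number of iterations = ceil((186 - 11) / 8)
= ceil(175 / 8)
= 22


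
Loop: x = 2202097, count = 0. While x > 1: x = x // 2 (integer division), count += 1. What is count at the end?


The variable x halves each step:
x = 2202097 -> 1101048 -> 550524 -> 275262 -> 137631 -> 68815 -> 34407 -> 17203 -> 8601 -> 4300 -> 2150 -> 1075 -> 537 -> 268 -> 134 -> 67 -> 33 -> 16 -> 8 -> 4 -> 2 -> 1
Number of halvings = floor(log2(2202097)) = 21


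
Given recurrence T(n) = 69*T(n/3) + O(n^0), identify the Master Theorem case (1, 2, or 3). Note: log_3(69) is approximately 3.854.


Master Theorem parameters: a=69, b=3, c=0
log_b(a) = 3.854
Compare b^c with a: 3^0 = 1 < 69, so c < log_b(a).
Comparing c=0 vs log_b(a)=3.854:
0 < 3.854 => Case 1
Result: T(n) = O(n^(log_3 69)) ~ O(n^3.854)
Master Theorem case = 1


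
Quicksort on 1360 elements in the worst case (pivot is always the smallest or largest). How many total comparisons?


In the worst case, each partition step picks the worst pivot:
  Partition 1: 1359 comparisons (n-1 elements to compare)
  Partition 2: 1358 comparisons
  Partition 3: 1357 comparisons
  Partition 4: 1356 comparisons
  Partition 5: 1355 comparisons
  ...
  Last partition: 0 comparisons
Total = (n-1) + (n-2) + ... + 1 + 0 = n*(n-1)/2
= 1360*1359/2 = 924120


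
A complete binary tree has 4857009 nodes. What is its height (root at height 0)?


In a complete binary tree, level k holds nodes 2^k .. 2^(k+1)-1 (1-indexed).
Height = floor(log2(n)) = floor(log2(4857009)) = 22
Check: 2^22 = 4194304 <= 4857009 < 8388608 = 2^23


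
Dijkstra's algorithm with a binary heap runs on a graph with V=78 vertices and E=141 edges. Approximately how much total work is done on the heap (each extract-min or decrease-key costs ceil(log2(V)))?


Dijkstra with a binary heap: each vertex is extracted once, each edge may relax once.
Each heap operation costs O(log V).
V + E = 78 + 141 = 219
ceil(log2(78)) = 7 (since 2^6 = 64 < 78 <= 128 = 2^7)
Total heap work = (V+E) * ceil(log2(V)) = 219 * 7 = 1533


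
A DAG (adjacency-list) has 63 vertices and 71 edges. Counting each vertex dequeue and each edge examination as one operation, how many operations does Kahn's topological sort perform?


V = 63 (vertex processing)
E = 71 (edge processing)
V + E = 63 + 71 = 134


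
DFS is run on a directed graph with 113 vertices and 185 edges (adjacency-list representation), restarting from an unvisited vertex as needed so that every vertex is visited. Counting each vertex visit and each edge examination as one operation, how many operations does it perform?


A full DFS traversal processes each vertex exactly once (push/pop on stack).
Each directed edge is examined once.
V = 113, E = 185
V + E = 298


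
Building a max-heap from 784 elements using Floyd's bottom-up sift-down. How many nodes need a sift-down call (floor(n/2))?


In a heap of 784 elements (0-indexed array):
  Last element index: 783
  Parent of last element: floor((783 - 1) / 2) = 391
  Internal nodes: indices 0 to 391
  Count = floor(784/2) = 392


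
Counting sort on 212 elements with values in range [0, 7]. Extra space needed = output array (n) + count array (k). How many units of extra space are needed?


Output array size: 212 (to store sorted result)
Count array size: 8 (one slot per possible value, range 0 to 7)
Total extra space = 212 + 8 = 220


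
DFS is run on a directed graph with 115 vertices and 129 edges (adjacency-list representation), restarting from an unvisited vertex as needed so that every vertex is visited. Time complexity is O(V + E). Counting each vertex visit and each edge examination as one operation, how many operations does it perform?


A full DFS traversal processes each vertex exactly once (push/pop on stack).
Each directed edge is examined once.
V = 115, E = 129
V + E = 244


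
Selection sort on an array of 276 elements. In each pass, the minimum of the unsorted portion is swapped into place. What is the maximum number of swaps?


Selection sort performs one swap per pass:
  Pass 1: find min in positions 0 to 275, swap with position 0
  Pass 2: find min in positions 1 to 275, swap with position 1
  Pass 3: find min in positions 2 to 275, swap with position 2
  Pass 4: find min in positions 3 to 275, swap with position 3
  Pass 5: find min in positions 4 to 275, swap with position 4
  ... (270 more passes)
Total passes (and swaps) = n - 1 = 276 - 1 = 275


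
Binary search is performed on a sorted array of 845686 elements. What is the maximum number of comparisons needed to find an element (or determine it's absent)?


Binary search halves the search space each comparison:
  Step 1: search space = 845686 -> 422843
  Step 2: search space = 422843 -> 211421
  Step 3: search space = 211421 -> 105710
  Step 4: search space = 105710 -> 52855
  Step 5: search space = 52855 -> 26427
  Step 6: search space = 26427 -> 13213
  Step 7: search space = 13213 -> 6606
  Step 8: search space = 6606 -> 3303
  Step 9: search space = 3303 -> 1651
  Step 10: search space = 1651 -> 825
  Step 11: search space = 825 -> 412
  Step 12: search space = 412 -> 206
  Step 13: search space = 206 -> 103
  Step 14: search space = 103 -> 51
  Step 15: search space = 51 -> 25
  Step 16: search space = 25 -> 12
  Step 17: search space = 12 -> 6
  Step 18: search space = 6 -> 3
  Step 19: search space = 3 -> 1
  Step 20: search space = 1 (final check)
Maximum comparisons = floor(log2(845686)) + 1 = 19 + 1 = 20


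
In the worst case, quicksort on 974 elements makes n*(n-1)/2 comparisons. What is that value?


Sum of comparisons per partition:
973 + 972 + ... + 1 + 0
= 974 * (974 - 1) / 2
= 974 * 973 / 2
= 473851


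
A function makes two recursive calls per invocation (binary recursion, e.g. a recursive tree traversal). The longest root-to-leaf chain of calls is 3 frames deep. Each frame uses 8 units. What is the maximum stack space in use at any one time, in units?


Binary recursion: the two calls run one after the other, so only one root-to-leaf chain of frames is on the stack at a time.
Maximum depth (longest chain) = 3 frames
Each frame = 8 units
Max stack space = 3 * 8 = 24


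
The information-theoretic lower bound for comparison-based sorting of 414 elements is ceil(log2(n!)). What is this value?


A binary decision tree of height h has at most 2^h leaves and needs at least n! of them, so h >= ceil(log2(n!)).
414! is far too large to multiply out, so use Stirling's series:
  ln(n!) ~ n ln n - n + (1/2) ln(2 pi n) + 1/(12n)  (error below 1/(360 n^3), negligible here)
  ln(414) = 6.0258660
  n ln n = 414 * 6.0258660 = 2494.7085
  (1/2) ln(2 pi * 414) = (1/2) ln(2601.2387) = 3.9319
  1/(12*414) = 0.0002
  ln(414!) ~ 2494.7085 - 414 + 3.9319 + 0.0002 = 2084.6406
Convert to base 2: log2(414!) = 2084.6406 / ln 2 = 2084.6406 / 0.69314718 = 3007.5007
ceil(3007.5007) = 3008


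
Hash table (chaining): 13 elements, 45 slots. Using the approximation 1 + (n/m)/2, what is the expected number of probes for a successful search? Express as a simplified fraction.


Computing expected probes:
alpha = 13/45
= 1 + alpha/2
= 1 + 13/(2*45)
= (2*45 + 13) / (2*45)
= 103/90


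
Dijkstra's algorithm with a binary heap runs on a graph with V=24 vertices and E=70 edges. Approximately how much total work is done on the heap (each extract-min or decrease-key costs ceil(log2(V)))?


Dijkstra with a binary heap: each vertex is extracted once, each edge may relax once.
Each heap operation costs O(log V).
V + E = 24 + 70 = 94
ceil(log2(24)) = 5 (since 2^4 = 16 < 24 <= 32 = 2^5)
Total heap work = (V+E) * ceil(log2(V)) = 94 * 5 = 470


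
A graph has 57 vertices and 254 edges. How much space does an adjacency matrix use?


Adjacency matrix: V x V grid of entries
Space = V^2 = 57^2 = 57 * 57 = 3249


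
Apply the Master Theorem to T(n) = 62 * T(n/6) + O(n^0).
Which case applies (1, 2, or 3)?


The Master Theorem: T(n) = a*T(n/b) + O(n^c)
  a = 62, b = 6, c = 0
log_b(a) = log_6(62) ~ 2.303
Compare b^c with a: 6^0 = 1 < 62, so c < log_b(a).
Since c < log_b(a), Case 1 applies.
T(n) = O(n^(log_6 62)) ~ O(n^2.303)
Master Theorem case = 1


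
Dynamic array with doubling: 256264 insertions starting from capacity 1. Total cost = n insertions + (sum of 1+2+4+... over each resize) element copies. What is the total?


n = 256264
Insertion costs: 256264
Resizes copy 1, 2, 4, ... up to the largest power of 2 that is <= n-1 = 256263, i.e. 131072.
Copy costs = 1 + 2 + 4 + 8 + 16 + 32 + 64 + 128 + 256 + 512 + 1024 + 2048 + 4096 + 8192 + 16384 + 32768 + 65536 + 131072 = 262143
Total = 256264 + 262143 = 518407


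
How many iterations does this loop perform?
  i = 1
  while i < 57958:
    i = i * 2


The loop variable doubles each iteration:
i = 1 -> 2 -> 4 -> 8 -> 16 -> 32 -> 64 -> 128 -> 256 -> 512 -> 1024 -> 2048 -> 4096 -> 8192 -> 16384 -> 32768 -> 65536 (stop, 65536 >= 57958)
Number of doublings = ceil(log2(57958)) = 16


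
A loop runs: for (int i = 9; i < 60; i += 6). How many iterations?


Loop starts at i = 9, increments by 6, stops when i >= 60.
Number of iterations = ceil((60 - 9) / 6)
= ceil(51 / 6)
= 9


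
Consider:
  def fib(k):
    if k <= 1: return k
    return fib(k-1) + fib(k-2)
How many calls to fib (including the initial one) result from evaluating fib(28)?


Let C(m) = total calls to evaluate fib(m). Then C(0)=C(1)=1, and
C(m) = 1 + C(m-1) + C(m-2) for m >= 2.
Build the table (each entry = 1 + previous two):
  C(0) = 1
  C(1) = 1
  C(2) = 1 + 1 + 1 = 3
  C(3) = 1 + 3 + 1 = 5
  C(4) = 1 + 5 + 3 = 9
  C(5) = 1 + 9 + 5 = 15
  C(6) = 1 + 15 + 9 = 25
  C(7) = 1 + 25 + 15 = 41
  C(8) = 1 + 41 + 25 = 67
  C(9) = 1 + 67 + 41 = 109
  C(10) = 1 + 109 + 67 = 177
  C(11) = 1 + 177 + 109 = 287
  C(12) = 1 + 287 + 177 = 465
  C(13) = 1 + 465 + 287 = 753
  C(14) = 1 + 753 + 465 = 1219
  C(15) = 1 + 1219 + 753 = 1973
  C(16) = 1 + 1973 + 1219 = 3193
  C(17) = 1 + 3193 + 1973 = 5167
  C(18) = 1 + 5167 + 3193 = 8361
  C(19) = 1 + 8361 + 5167 = 13529
  C(20) = 1 + 13529 + 8361 = 21891
  C(21) = 1 + 21891 + 13529 = 35421
  C(22) = 1 + 35421 + 21891 = 57313
  C(23) = 1 + 57313 + 35421 = 92735
  C(24) = 1 + 92735 + 57313 = 150049
  C(25) = 1 + 150049 + 92735 = 242785
  C(26) = 1 + 242785 + 150049 = 392835
  C(27) = 1 + 392835 + 242785 = 635621
  C(28) = 1 + 635621 + 392835 = 1028457
Total calls for fib(28) = 1028457


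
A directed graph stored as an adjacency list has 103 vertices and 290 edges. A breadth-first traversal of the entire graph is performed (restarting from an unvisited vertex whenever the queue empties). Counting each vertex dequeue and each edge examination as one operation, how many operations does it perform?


A full BFS traversal dequeues each vertex once and examines each edge once.
Vertex visits: 103
Edge visits: 290
V + E = 103 + 290 = 393


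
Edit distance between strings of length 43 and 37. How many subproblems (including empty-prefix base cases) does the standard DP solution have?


The table includes base cases (empty prefixes).
Rows: (m+1) = 44
Columns: (n+1) = 38
Total = 44 * 38 = 1672


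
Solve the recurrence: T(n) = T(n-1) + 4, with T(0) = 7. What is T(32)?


Unrolling the recurrence:
T(32) = T(31) + 4
       = T(30) + 4 + 4
       = T(29) + 4*3
       ...
       = T(0) + 4*32
       = 7 + 128 = 135


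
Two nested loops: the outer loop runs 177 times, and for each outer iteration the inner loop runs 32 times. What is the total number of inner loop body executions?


Outer loop: 177 iterations
Inner loop: 32 iterations per outer iteration
Total = 177 * 32 = 5664


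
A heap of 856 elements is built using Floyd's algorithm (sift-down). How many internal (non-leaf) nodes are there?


Leaf nodes occupy roughly half the array.
Sift-down is called for each internal node, starting from the last one.
Internal nodes = floor(n/2) = floor(856/2) = 428


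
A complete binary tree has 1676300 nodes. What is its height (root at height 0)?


In a complete binary tree, level k holds nodes 2^k .. 2^(k+1)-1 (1-indexed).
Height = floor(log2(n)) = floor(log2(1676300)) = 20
Check: 2^20 = 1048576 <= 1676300 < 2097152 = 2^21


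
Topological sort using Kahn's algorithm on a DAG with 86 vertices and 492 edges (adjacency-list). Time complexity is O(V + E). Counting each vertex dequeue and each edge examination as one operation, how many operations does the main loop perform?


Kahn's algorithm:
  1. Compute in-degrees: O(V + E)
  2. Process queue: each vertex dequeued once (O(V))
     each edge examined once (O(E))
Total = V + E = 86 + 492 = 578


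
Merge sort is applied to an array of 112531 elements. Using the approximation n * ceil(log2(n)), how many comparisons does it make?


Merge sort divides the array into halves recursively.
Number of levels = ceil(log2(112531)) = 17
At each level, approximately n = 112531 comparisons are needed for merging.
Total comparisons ~ n * ceil(log2(n)) = 112531 * 17 = 1913027


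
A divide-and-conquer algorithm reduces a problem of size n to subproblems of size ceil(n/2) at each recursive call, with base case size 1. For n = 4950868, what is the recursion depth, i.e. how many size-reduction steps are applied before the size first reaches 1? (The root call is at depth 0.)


Each step divides the size by 2 (rounding up); after k steps the size is ceil(n/2^k), which equals 1 exactly when 2^k >= n.
So the depth is the smallest k with 2^k >= 4950868, i.e. ceil(log_2(4950868)).
2^22 = 4194304 < 4950868 <= 8388608 = 2^23
Recursion depth = 23


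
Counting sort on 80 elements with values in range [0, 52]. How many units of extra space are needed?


Output array size: 80 (to store sorted result)
Count array size: 53 (one slot per possible value, range 0 to 52)
Total extra space = 80 + 53 = 133


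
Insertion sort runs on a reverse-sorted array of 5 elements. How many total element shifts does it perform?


Sum of shifts = 1 + 2 + 3 + ... + 4
= 5 * 4 / 2
= 20 / 2
= 10


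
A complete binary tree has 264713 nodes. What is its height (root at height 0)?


In a complete binary tree, level k holds nodes 2^k .. 2^(k+1)-1 (1-indexed).
Height = floor(log2(n)) = floor(log2(264713)) = 18
Check: 2^18 = 262144 <= 264713 < 524288 = 2^19


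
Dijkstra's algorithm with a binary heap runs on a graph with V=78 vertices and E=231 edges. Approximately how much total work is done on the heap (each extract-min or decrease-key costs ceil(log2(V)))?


Dijkstra with a binary heap: each vertex is extracted once, each edge may relax once.
Each heap operation costs O(log V).
V + E = 78 + 231 = 309
ceil(log2(78)) = 7 (since 2^6 = 64 < 78 <= 128 = 2^7)
Total heap work = (V+E) * ceil(log2(V)) = 309 * 7 = 2163


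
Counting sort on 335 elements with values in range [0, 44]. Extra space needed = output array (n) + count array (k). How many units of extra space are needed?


Output array size: 335 (to store sorted result)
Count array size: 45 (one slot per possible value, range 0 to 44)
Total extra space = 335 + 45 = 380


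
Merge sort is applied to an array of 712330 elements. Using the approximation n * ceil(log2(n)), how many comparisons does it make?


Merge sort divides the array into halves recursively.
Number of levels = ceil(log2(712330)) = 20
At each level, approximately n = 712330 comparisons are needed for merging.
Total comparisons ~ n * ceil(log2(n)) = 712330 * 20 = 14246600
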